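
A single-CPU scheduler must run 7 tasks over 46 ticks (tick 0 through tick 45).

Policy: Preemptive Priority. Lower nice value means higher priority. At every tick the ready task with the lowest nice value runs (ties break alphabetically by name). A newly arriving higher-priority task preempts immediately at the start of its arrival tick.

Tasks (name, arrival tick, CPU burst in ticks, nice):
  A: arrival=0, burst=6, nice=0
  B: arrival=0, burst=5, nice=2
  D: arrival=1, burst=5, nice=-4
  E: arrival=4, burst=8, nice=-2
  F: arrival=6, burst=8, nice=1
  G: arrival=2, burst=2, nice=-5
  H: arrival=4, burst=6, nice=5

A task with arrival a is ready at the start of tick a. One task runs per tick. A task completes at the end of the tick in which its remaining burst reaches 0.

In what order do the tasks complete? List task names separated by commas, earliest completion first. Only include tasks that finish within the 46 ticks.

t=0: ready={A,B} → run A
t=1: ready={A,B,D} → run D
t=2: ready={A,B,D,G} → run G
t=3: ready={A,B,D,G} → run G
t=4: ready={A,B,D,E,H} → run D
t=5: ready={A,B,D,E,H} → run D
t=6: ready={A,B,D,E,F,H} → run D
t=7: ready={A,B,D,E,F,H} → run D
t=8: ready={A,B,E,F,H} → run E
t=9: ready={A,B,E,F,H} → run E
t=10: ready={A,B,E,F,H} → run E
t=11: ready={A,B,E,F,H} → run E
t=12: ready={A,B,E,F,H} → run E
t=13: ready={A,B,E,F,H} → run E
t=14: ready={A,B,E,F,H} → run E
t=15: ready={A,B,E,F,H} → run E
t=16: ready={A,B,F,H} → run A
t=17: ready={A,B,F,H} → run A
t=18: ready={A,B,F,H} → run A
t=19: ready={A,B,F,H} → run A
t=20: ready={A,B,F,H} → run A
t=21: ready={B,F,H} → run F
t=22: ready={B,F,H} → run F
t=23: ready={B,F,H} → run F
t=24: ready={B,F,H} → run F
t=25: ready={B,F,H} → run F
t=26: ready={B,F,H} → run F
t=27: ready={B,F,H} → run F
t=28: ready={B,F,H} → run F
t=29: ready={B,H} → run B
t=30: ready={B,H} → run B
t=31: ready={B,H} → run B
t=32: ready={B,H} → run B
t=33: ready={B,H} → run B
t=34: ready={H} → run H
t=35: ready={H} → run H
t=36: ready={H} → run H
t=37: ready={H} → run H
t=38: ready={H} → run H
t=39: ready={H} → run H
t=40: (idle)
t=41: (idle)
t=42: (idle)
t=43: (idle)
t=44: (idle)
t=45: (idle)

completion order = G, D, E, A, F, B, H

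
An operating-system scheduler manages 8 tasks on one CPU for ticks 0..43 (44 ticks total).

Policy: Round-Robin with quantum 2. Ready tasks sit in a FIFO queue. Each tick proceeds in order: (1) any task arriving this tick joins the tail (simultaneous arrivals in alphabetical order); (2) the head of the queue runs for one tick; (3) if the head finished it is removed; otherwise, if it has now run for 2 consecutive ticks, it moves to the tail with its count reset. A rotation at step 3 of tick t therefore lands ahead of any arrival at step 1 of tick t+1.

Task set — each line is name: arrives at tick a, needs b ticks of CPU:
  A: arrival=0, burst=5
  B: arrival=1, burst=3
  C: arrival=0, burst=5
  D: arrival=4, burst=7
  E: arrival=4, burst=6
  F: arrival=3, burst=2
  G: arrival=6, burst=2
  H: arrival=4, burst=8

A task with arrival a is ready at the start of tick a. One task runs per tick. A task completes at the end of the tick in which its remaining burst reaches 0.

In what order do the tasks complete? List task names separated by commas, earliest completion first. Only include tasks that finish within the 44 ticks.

t=0: queue=[A,C] q_used=0 → run A
t=1: queue=[A,C,B] q_used=1 → run A
t=2: queue=[C,B,A] q_used=0 → run C
t=3: queue=[C,B,A,F] q_used=1 → run C
t=4: queue=[B,A,F,C,D,E,H] q_used=0 → run B
t=5: queue=[B,A,F,C,D,E,H] q_used=1 → run B
t=6: queue=[A,F,C,D,E,H,B,G] q_used=0 → run A
t=7: queue=[A,F,C,D,E,H,B,G] q_used=1 → run A
t=8: queue=[F,C,D,E,H,B,G,A] q_used=0 → run F
t=9: queue=[F,C,D,E,H,B,G,A] q_used=1 → run F
t=10: queue=[C,D,E,H,B,G,A] q_used=0 → run C
t=11: queue=[C,D,E,H,B,G,A] q_used=1 → run C
t=12: queue=[D,E,H,B,G,A,C] q_used=0 → run D
t=13: queue=[D,E,H,B,G,A,C] q_used=1 → run D
t=14: queue=[E,H,B,G,A,C,D] q_used=0 → run E
t=15: queue=[E,H,B,G,A,C,D] q_used=1 → run E
t=16: queue=[H,B,G,A,C,D,E] q_used=0 → run H
t=17: queue=[H,B,G,A,C,D,E] q_used=1 → run H
t=18: queue=[B,G,A,C,D,E,H] q_used=0 → run B
t=19: queue=[G,A,C,D,E,H] q_used=0 → run G
t=20: queue=[G,A,C,D,E,H] q_used=1 → run G
t=21: queue=[A,C,D,E,H] q_used=0 → run A
t=22: queue=[C,D,E,H] q_used=0 → run C
t=23: queue=[D,E,H] q_used=0 → run D
t=24: queue=[D,E,H] q_used=1 → run D
t=25: queue=[E,H,D] q_used=0 → run E
t=26: queue=[E,H,D] q_used=1 → run E
t=27: queue=[H,D,E] q_used=0 → run H
t=28: queue=[H,D,E] q_used=1 → run H
t=29: queue=[D,E,H] q_used=0 → run D
t=30: queue=[D,E,H] q_used=1 → run D
t=31: queue=[E,H,D] q_used=0 → run E
t=32: queue=[E,H,D] q_used=1 → run E
t=33: queue=[H,D] q_used=0 → run H
t=34: queue=[H,D] q_used=1 → run H
t=35: queue=[D,H] q_used=0 → run D
t=36: queue=[H] q_used=0 → run H
t=37: queue=[H] q_used=1 → run H
t=38: (idle)
t=39: (idle)
t=40: (idle)
t=41: (idle)
t=42: (idle)
t=43: (idle)

completion order = F, B, G, A, C, E, D, H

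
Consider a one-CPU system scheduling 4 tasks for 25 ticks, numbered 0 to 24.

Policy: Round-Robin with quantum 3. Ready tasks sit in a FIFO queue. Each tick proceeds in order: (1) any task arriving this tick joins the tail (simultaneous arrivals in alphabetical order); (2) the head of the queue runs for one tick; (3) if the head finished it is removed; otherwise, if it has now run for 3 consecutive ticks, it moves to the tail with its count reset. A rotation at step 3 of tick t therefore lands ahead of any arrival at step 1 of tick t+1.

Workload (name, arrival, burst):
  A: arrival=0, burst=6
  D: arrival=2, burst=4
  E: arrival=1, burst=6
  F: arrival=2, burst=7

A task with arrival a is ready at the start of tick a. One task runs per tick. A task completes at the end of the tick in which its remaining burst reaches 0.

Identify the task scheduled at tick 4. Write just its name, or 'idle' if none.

t=0: queue=[A] q_used=0 → run A
t=1: queue=[A,E] q_used=1 → run A
t=2: queue=[A,E,D,F] q_used=2 → run A
t=3: queue=[E,D,F,A] q_used=0 → run E
t=4: queue=[E,D,F,A] q_used=1 → run E
t=5: queue=[E,D,F,A] q_used=2 → run E
t=6: queue=[D,F,A,E] q_used=0 → run D
t=7: queue=[D,F,A,E] q_used=1 → run D
t=8: queue=[D,F,A,E] q_used=2 → run D
t=9: queue=[F,A,E,D] q_used=0 → run F
t=10: queue=[F,A,E,D] q_used=1 → run F
t=11: queue=[F,A,E,D] q_used=2 → run F
t=12: queue=[A,E,D,F] q_used=0 → run A
t=13: queue=[A,E,D,F] q_used=1 → run A
t=14: queue=[A,E,D,F] q_used=2 → run A
t=15: queue=[E,D,F] q_used=0 → run E
t=16: queue=[E,D,F] q_used=1 → run E
t=17: queue=[E,D,F] q_used=2 → run E
t=18: queue=[D,F] q_used=0 → run D
t=19: queue=[F] q_used=0 → run F
t=20: queue=[F] q_used=1 → run F
t=21: queue=[F] q_used=2 → run F
t=22: queue=[F] q_used=0 → run F
t=23: (idle)
t=24: (idle)

running at tick 4 = E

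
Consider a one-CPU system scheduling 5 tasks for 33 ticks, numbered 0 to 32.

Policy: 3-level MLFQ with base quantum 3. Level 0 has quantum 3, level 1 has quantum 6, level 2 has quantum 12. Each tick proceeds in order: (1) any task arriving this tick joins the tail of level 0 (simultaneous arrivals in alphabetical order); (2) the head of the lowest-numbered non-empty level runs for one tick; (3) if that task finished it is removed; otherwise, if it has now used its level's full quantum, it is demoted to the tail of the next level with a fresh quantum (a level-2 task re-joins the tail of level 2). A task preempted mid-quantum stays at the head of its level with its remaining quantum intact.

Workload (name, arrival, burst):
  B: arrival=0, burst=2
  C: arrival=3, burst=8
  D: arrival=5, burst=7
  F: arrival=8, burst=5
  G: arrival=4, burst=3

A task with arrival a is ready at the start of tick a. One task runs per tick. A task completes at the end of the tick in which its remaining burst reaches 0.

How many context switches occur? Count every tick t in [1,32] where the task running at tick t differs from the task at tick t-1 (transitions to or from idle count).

context switches = 9

t=0: L0/L1/L2 = B/-/- → run B
t=1: L0/L1/L2 = B/-/- → run B
t=2: (idle)
t=3: L0/L1/L2 = C/-/- → run C
t=4: L0/L1/L2 = CG/-/- → run C
t=5: L0/L1/L2 = CGD/-/- → run C
t=6: L0/L1/L2 = GD/C/- → run G
t=7: L0/L1/L2 = GD/C/- → run G
t=8: L0/L1/L2 = GDF/C/- → run G
t=9: L0/L1/L2 = DF/C/- → run D
t=10: L0/L1/L2 = DF/C/- → run D
t=11: L0/L1/L2 = DF/C/- → run D
t=12: L0/L1/L2 = F/CD/- → run F
t=13: L0/L1/L2 = F/CD/- → run F
t=14: L0/L1/L2 = F/CD/- → run F
t=15: L0/L1/L2 = -/CDF/- → run C
t=16: L0/L1/L2 = -/CDF/- → run C
t=17: L0/L1/L2 = -/CDF/- → run C
t=18: L0/L1/L2 = -/CDF/- → run C
t=19: L0/L1/L2 = -/CDF/- → run C
t=20: L0/L1/L2 = -/DF/- → run D
t=21: L0/L1/L2 = -/DF/- → run D
t=22: L0/L1/L2 = -/DF/- → run D
t=23: L0/L1/L2 = -/DF/- → run D
t=24: L0/L1/L2 = -/F/- → run F
t=25: L0/L1/L2 = -/F/- → run F
t=26: (idle)
t=27: (idle)
t=28: (idle)
t=29: (idle)
t=30: (idle)
t=31: (idle)
t=32: (idle)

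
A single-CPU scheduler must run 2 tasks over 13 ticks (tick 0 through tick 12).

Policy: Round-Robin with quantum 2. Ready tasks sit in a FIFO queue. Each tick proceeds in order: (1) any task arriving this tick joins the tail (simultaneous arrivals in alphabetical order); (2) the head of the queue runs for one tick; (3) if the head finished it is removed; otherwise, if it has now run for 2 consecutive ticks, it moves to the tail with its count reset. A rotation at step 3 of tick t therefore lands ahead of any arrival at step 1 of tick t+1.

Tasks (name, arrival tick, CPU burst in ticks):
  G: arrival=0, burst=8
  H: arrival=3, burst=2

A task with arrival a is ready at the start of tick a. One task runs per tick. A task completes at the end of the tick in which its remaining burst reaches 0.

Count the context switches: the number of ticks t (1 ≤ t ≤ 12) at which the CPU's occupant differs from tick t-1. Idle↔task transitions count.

context switches = 3

t=0: queue=[G] q_used=0 → run G
t=1: queue=[G] q_used=1 → run G
t=2: queue=[G] q_used=0 → run G
t=3: queue=[G,H] q_used=1 → run G
t=4: queue=[H,G] q_used=0 → run H
t=5: queue=[H,G] q_used=1 → run H
t=6: queue=[G] q_used=0 → run G
t=7: queue=[G] q_used=1 → run G
t=8: queue=[G] q_used=0 → run G
t=9: queue=[G] q_used=1 → run G
t=10: (idle)
t=11: (idle)
t=12: (idle)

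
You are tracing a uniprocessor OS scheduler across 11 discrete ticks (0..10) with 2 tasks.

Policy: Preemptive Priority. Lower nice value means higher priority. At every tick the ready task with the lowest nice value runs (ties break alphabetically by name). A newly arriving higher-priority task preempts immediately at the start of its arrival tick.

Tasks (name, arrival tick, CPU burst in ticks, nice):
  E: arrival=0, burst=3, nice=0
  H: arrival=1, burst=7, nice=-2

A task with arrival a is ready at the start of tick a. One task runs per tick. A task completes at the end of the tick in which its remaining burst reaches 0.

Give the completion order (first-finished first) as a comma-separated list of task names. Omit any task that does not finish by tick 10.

completion order = H, E

t=0: ready={E} → run E
t=1: ready={E,H} → run H
t=2: ready={E,H} → run H
t=3: ready={E,H} → run H
t=4: ready={E,H} → run H
t=5: ready={E,H} → run H
t=6: ready={E,H} → run H
t=7: ready={E,H} → run H
t=8: ready={E} → run E
t=9: ready={E} → run E
t=10: (idle)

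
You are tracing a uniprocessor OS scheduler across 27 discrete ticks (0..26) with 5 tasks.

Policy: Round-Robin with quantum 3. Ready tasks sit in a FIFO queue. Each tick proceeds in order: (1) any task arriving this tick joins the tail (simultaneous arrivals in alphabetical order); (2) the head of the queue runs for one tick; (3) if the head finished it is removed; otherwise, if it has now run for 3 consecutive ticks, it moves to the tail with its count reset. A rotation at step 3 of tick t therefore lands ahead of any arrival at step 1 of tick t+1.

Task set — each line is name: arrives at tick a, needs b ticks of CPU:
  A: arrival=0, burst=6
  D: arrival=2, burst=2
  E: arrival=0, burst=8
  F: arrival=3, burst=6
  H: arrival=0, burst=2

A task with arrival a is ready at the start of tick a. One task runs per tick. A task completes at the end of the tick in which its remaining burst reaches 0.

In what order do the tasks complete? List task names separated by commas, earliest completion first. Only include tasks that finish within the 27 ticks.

completion order = H, D, A, F, E

t=0: queue=[A,E,H] q_used=0 → run A
t=1: queue=[A,E,H] q_used=1 → run A
t=2: queue=[A,E,H,D] q_used=2 → run A
t=3: queue=[E,H,D,A,F] q_used=0 → run E
t=4: queue=[E,H,D,A,F] q_used=1 → run E
t=5: queue=[E,H,D,A,F] q_used=2 → run E
t=6: queue=[H,D,A,F,E] q_used=0 → run H
t=7: queue=[H,D,A,F,E] q_used=1 → run H
t=8: queue=[D,A,F,E] q_used=0 → run D
t=9: queue=[D,A,F,E] q_used=1 → run D
t=10: queue=[A,F,E] q_used=0 → run A
t=11: queue=[A,F,E] q_used=1 → run A
t=12: queue=[A,F,E] q_used=2 → run A
t=13: queue=[F,E] q_used=0 → run F
t=14: queue=[F,E] q_used=1 → run F
t=15: queue=[F,E] q_used=2 → run F
t=16: queue=[E,F] q_used=0 → run E
t=17: queue=[E,F] q_used=1 → run E
t=18: queue=[E,F] q_used=2 → run E
t=19: queue=[F,E] q_used=0 → run F
t=20: queue=[F,E] q_used=1 → run F
t=21: queue=[F,E] q_used=2 → run F
t=22: queue=[E] q_used=0 → run E
t=23: queue=[E] q_used=1 → run E
t=24: (idle)
t=25: (idle)
t=26: (idle)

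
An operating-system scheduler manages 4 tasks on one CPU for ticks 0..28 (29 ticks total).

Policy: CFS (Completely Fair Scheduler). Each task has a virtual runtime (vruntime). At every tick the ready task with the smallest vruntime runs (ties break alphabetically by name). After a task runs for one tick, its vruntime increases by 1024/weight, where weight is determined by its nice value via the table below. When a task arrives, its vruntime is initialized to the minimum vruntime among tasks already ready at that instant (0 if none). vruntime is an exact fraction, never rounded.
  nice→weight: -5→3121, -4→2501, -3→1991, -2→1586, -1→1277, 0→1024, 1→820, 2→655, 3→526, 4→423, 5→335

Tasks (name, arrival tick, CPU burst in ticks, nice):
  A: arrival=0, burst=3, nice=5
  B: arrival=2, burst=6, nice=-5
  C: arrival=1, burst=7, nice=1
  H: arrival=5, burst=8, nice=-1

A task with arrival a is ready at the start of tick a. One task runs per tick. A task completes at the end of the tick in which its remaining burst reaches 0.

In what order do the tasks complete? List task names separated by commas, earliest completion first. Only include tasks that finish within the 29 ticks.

completion order = B, A, H, C

t=0: vr[A=0] → run A
t=1: vr[A=1024/335 C=1024/335] → run A
t=2: vr[A=2048/335 B=1024/335 C=1024/335] → run B
t=3: vr[A=2048/335 B=3538944/1045535 C=1024/335] → run C
t=4: vr[A=2048/335 B=3538944/1045535 C=59136/13735] → run B
t=5: vr[A=2048/335 B=3881984/1045535 C=59136/13735 H=3881984/1045535] → run B
t=6: vr[A=2048/335 B=4225024/1045535 C=59136/13735 H=3881984/1045535] → run H
t=7: vr[A=2048/335 B=4225024/1045535 C=59136/13735 H=6027921408/1335148195] → run B
t=8: vr[A=2048/335 B=4568064/1045535 C=59136/13735 H=6027921408/1335148195] → run C
t=9: vr[A=2048/335 B=4568064/1045535 C=76288/13735 H=6027921408/1335148195] → run B
t=10: vr[A=2048/335 B=4911104/1045535 C=76288/13735 H=6027921408/1335148195] → run H
t=11: vr[A=2048/335 B=4911104/1045535 C=76288/13735 H=7098549248/1335148195] → run B
t=12: vr[A=2048/335 C=76288/13735 H=7098549248/1335148195] → run H
t=13: vr[A=2048/335 C=76288/13735 H=8169177088/1335148195] → run C
t=14: vr[A=2048/335 C=18688/2747 H=8169177088/1335148195] → run A
t=15: vr[C=18688/2747 H=8169177088/1335148195] → run H
t=16: vr[C=18688/2747 H=9239804928/1335148195] → run C
t=17: vr[C=110592/13735 H=9239804928/1335148195] → run H
t=18: vr[C=110592/13735 H=10310432768/1335148195] → run H
t=19: vr[C=110592/13735 H=11381060608/1335148195] → run C
t=20: vr[C=127744/13735 H=11381060608/1335148195] → run H
t=21: vr[C=127744/13735 H=12451688448/1335148195] → run C
t=22: vr[C=144896/13735 H=12451688448/1335148195] → run H
t=23: vr[C=144896/13735] → run C
t=24: (idle)
t=25: (idle)
t=26: (idle)
t=27: (idle)
t=28: (idle)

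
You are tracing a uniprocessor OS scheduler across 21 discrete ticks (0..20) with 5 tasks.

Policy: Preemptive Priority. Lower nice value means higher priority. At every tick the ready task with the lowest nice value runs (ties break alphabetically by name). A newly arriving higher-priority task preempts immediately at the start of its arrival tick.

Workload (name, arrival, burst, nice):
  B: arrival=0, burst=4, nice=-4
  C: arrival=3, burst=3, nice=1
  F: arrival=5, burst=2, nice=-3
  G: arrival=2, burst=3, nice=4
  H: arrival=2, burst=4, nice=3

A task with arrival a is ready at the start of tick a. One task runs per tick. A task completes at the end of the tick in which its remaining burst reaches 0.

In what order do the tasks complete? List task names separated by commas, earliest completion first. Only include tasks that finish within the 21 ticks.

t=0: ready={B} → run B
t=1: ready={B} → run B
t=2: ready={B,G,H} → run B
t=3: ready={B,C,G,H} → run B
t=4: ready={C,G,H} → run C
t=5: ready={C,F,G,H} → run F
t=6: ready={C,F,G,H} → run F
t=7: ready={C,G,H} → run C
t=8: ready={C,G,H} → run C
t=9: ready={G,H} → run H
t=10: ready={G,H} → run H
t=11: ready={G,H} → run H
t=12: ready={G,H} → run H
t=13: ready={G} → run G
t=14: ready={G} → run G
t=15: ready={G} → run G
t=16: (idle)
t=17: (idle)
t=18: (idle)
t=19: (idle)
t=20: (idle)

completion order = B, F, C, H, G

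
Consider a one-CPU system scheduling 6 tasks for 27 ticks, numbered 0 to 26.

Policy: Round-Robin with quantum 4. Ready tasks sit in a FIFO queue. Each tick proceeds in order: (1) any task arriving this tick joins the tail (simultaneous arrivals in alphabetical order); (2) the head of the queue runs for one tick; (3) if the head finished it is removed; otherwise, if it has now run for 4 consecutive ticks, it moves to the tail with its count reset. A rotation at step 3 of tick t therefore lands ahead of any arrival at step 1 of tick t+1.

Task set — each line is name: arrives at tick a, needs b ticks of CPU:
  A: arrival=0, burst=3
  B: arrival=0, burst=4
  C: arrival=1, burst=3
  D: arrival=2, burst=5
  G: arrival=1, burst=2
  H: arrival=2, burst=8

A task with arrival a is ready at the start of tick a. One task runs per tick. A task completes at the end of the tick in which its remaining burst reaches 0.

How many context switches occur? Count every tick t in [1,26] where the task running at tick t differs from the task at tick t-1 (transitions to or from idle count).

context switches = 8

t=0: queue=[A,B] q_used=0 → run A
t=1: queue=[A,B,C,G] q_used=1 → run A
t=2: queue=[A,B,C,G,D,H] q_used=2 → run A
t=3: queue=[B,C,G,D,H] q_used=0 → run B
t=4: queue=[B,C,G,D,H] q_used=1 → run B
t=5: queue=[B,C,G,D,H] q_used=2 → run B
t=6: queue=[B,C,G,D,H] q_used=3 → run B
t=7: queue=[C,G,D,H] q_used=0 → run C
t=8: queue=[C,G,D,H] q_used=1 → run C
t=9: queue=[C,G,D,H] q_used=2 → run C
t=10: queue=[G,D,H] q_used=0 → run G
t=11: queue=[G,D,H] q_used=1 → run G
t=12: queue=[D,H] q_used=0 → run D
t=13: queue=[D,H] q_used=1 → run D
t=14: queue=[D,H] q_used=2 → run D
t=15: queue=[D,H] q_used=3 → run D
t=16: queue=[H,D] q_used=0 → run H
t=17: queue=[H,D] q_used=1 → run H
t=18: queue=[H,D] q_used=2 → run H
t=19: queue=[H,D] q_used=3 → run H
t=20: queue=[D,H] q_used=0 → run D
t=21: queue=[H] q_used=0 → run H
t=22: queue=[H] q_used=1 → run H
t=23: queue=[H] q_used=2 → run H
t=24: queue=[H] q_used=3 → run H
t=25: (idle)
t=26: (idle)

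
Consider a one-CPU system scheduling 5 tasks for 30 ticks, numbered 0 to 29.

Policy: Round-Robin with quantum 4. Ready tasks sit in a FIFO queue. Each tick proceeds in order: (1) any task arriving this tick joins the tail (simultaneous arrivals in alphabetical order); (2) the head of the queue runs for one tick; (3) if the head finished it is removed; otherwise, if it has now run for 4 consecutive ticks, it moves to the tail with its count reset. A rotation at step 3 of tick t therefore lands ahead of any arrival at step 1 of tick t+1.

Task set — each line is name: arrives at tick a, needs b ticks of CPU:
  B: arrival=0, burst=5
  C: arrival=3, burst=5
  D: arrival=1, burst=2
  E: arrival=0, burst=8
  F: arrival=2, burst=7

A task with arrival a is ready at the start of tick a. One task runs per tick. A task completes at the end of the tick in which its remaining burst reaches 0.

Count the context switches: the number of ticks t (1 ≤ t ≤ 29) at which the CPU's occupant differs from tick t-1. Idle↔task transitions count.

t=0: queue=[B,E] q_used=0 → run B
t=1: queue=[B,E,D] q_used=1 → run B
t=2: queue=[B,E,D,F] q_used=2 → run B
t=3: queue=[B,E,D,F,C] q_used=3 → run B
t=4: queue=[E,D,F,C,B] q_used=0 → run E
t=5: queue=[E,D,F,C,B] q_used=1 → run E
t=6: queue=[E,D,F,C,B] q_used=2 → run E
t=7: queue=[E,D,F,C,B] q_used=3 → run E
t=8: queue=[D,F,C,B,E] q_used=0 → run D
t=9: queue=[D,F,C,B,E] q_used=1 → run D
t=10: queue=[F,C,B,E] q_used=0 → run F
t=11: queue=[F,C,B,E] q_used=1 → run F
t=12: queue=[F,C,B,E] q_used=2 → run F
t=13: queue=[F,C,B,E] q_used=3 → run F
t=14: queue=[C,B,E,F] q_used=0 → run C
t=15: queue=[C,B,E,F] q_used=1 → run C
t=16: queue=[C,B,E,F] q_used=2 → run C
t=17: queue=[C,B,E,F] q_used=3 → run C
t=18: queue=[B,E,F,C] q_used=0 → run B
t=19: queue=[E,F,C] q_used=0 → run E
t=20: queue=[E,F,C] q_used=1 → run E
t=21: queue=[E,F,C] q_used=2 → run E
t=22: queue=[E,F,C] q_used=3 → run E
t=23: queue=[F,C] q_used=0 → run F
t=24: queue=[F,C] q_used=1 → run F
t=25: queue=[F,C] q_used=2 → run F
t=26: queue=[C] q_used=0 → run C
t=27: (idle)
t=28: (idle)
t=29: (idle)

context switches = 9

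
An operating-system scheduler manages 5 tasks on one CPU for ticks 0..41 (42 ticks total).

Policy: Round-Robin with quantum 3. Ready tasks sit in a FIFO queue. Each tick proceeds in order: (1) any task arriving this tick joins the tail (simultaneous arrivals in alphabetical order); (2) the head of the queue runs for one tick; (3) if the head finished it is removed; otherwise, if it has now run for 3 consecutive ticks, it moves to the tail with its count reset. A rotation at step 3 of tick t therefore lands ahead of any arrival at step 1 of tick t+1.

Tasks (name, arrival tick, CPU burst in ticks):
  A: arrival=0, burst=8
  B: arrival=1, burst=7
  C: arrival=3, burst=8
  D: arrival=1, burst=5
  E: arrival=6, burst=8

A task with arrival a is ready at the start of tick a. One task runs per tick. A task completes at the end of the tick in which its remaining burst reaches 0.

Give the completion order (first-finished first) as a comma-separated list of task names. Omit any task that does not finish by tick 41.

t=0: queue=[A] q_used=0 → run A
t=1: queue=[A,B,D] q_used=1 → run A
t=2: queue=[A,B,D] q_used=2 → run A
t=3: queue=[B,D,A,C] q_used=0 → run B
t=4: queue=[B,D,A,C] q_used=1 → run B
t=5: queue=[B,D,A,C] q_used=2 → run B
t=6: queue=[D,A,C,B,E] q_used=0 → run D
t=7: queue=[D,A,C,B,E] q_used=1 → run D
t=8: queue=[D,A,C,B,E] q_used=2 → run D
t=9: queue=[A,C,B,E,D] q_used=0 → run A
t=10: queue=[A,C,B,E,D] q_used=1 → run A
t=11: queue=[A,C,B,E,D] q_used=2 → run A
t=12: queue=[C,B,E,D,A] q_used=0 → run C
t=13: queue=[C,B,E,D,A] q_used=1 → run C
t=14: queue=[C,B,E,D,A] q_used=2 → run C
t=15: queue=[B,E,D,A,C] q_used=0 → run B
t=16: queue=[B,E,D,A,C] q_used=1 → run B
t=17: queue=[B,E,D,A,C] q_used=2 → run B
t=18: queue=[E,D,A,C,B] q_used=0 → run E
t=19: queue=[E,D,A,C,B] q_used=1 → run E
t=20: queue=[E,D,A,C,B] q_used=2 → run E
t=21: queue=[D,A,C,B,E] q_used=0 → run D
t=22: queue=[D,A,C,B,E] q_used=1 → run D
t=23: queue=[A,C,B,E] q_used=0 → run A
t=24: queue=[A,C,B,E] q_used=1 → run A
t=25: queue=[C,B,E] q_used=0 → run C
t=26: queue=[C,B,E] q_used=1 → run C
t=27: queue=[C,B,E] q_used=2 → run C
t=28: queue=[B,E,C] q_used=0 → run B
t=29: queue=[E,C] q_used=0 → run E
t=30: queue=[E,C] q_used=1 → run E
t=31: queue=[E,C] q_used=2 → run E
t=32: queue=[C,E] q_used=0 → run C
t=33: queue=[C,E] q_used=1 → run C
t=34: queue=[E] q_used=0 → run E
t=35: queue=[E] q_used=1 → run E
t=36: (idle)
t=37: (idle)
t=38: (idle)
t=39: (idle)
t=40: (idle)
t=41: (idle)

completion order = D, A, B, C, E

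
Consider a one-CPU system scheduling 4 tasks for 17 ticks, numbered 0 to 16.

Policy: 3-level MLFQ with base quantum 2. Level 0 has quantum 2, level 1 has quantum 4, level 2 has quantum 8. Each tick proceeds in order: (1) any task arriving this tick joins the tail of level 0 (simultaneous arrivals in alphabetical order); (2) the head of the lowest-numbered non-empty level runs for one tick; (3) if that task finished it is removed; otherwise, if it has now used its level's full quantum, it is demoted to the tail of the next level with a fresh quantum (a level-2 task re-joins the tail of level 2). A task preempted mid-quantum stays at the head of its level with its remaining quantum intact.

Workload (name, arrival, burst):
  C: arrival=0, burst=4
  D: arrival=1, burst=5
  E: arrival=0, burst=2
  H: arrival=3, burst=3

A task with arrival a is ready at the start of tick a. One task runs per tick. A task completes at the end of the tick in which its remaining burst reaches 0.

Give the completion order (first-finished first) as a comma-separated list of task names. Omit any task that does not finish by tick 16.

completion order = E, C, D, H

t=0: L0/L1/L2 = CE/-/- → run C
t=1: L0/L1/L2 = CED/-/- → run C
t=2: L0/L1/L2 = ED/C/- → run E
t=3: L0/L1/L2 = EDH/C/- → run E
t=4: L0/L1/L2 = DH/C/- → run D
t=5: L0/L1/L2 = DH/C/- → run D
t=6: L0/L1/L2 = H/CD/- → run H
t=7: L0/L1/L2 = H/CD/- → run H
t=8: L0/L1/L2 = -/CDH/- → run C
t=9: L0/L1/L2 = -/CDH/- → run C
t=10: L0/L1/L2 = -/DH/- → run D
t=11: L0/L1/L2 = -/DH/- → run D
t=12: L0/L1/L2 = -/DH/- → run D
t=13: L0/L1/L2 = -/H/- → run H
t=14: (idle)
t=15: (idle)
t=16: (idle)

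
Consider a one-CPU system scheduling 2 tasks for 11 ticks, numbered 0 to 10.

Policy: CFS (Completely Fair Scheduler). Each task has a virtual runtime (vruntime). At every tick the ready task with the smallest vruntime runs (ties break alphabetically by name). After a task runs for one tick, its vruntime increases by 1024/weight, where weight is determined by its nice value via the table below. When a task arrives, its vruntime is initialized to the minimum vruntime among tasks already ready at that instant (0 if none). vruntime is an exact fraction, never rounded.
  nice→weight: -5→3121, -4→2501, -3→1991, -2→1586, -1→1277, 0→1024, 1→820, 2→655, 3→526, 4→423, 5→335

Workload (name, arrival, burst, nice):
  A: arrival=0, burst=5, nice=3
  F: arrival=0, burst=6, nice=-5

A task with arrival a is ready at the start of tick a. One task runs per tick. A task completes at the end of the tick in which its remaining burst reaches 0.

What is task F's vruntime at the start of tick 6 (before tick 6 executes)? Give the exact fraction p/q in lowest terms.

t=0: vr[A=0 F=0] → run A
t=1: vr[A=512/263 F=0] → run F
t=2: vr[A=512/263 F=1024/3121] → run F
t=3: vr[A=512/263 F=2048/3121] → run F
t=4: vr[A=512/263 F=3072/3121] → run F
t=5: vr[A=512/263 F=4096/3121] → run F
t=6: vr[A=512/263 F=5120/3121] → run F
t=7: vr[A=512/263] → run A
t=8: vr[A=1024/263] → run A
t=9: vr[A=1536/263] → run A
t=10: vr[A=2048/263] → run A

vruntime(F, start of tick 6) = 5120/3121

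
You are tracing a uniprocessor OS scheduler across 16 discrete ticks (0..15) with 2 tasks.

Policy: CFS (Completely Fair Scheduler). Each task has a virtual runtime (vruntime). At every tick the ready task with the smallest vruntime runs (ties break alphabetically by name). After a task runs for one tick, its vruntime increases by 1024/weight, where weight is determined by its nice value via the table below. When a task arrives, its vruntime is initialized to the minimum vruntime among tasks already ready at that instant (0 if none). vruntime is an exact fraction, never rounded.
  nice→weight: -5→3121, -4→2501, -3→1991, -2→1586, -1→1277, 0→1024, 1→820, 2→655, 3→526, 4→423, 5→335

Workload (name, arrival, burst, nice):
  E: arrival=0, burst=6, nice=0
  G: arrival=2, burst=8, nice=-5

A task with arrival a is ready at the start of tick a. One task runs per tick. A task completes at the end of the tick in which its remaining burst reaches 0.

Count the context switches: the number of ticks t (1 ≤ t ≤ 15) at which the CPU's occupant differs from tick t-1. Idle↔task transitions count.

t=0: vr[E=0] → run E
t=1: vr[E=1] → run E
t=2: vr[E=2 G=2] → run E
t=3: vr[E=3 G=2] → run G
t=4: vr[E=3 G=7266/3121] → run G
t=5: vr[E=3 G=8290/3121] → run G
t=6: vr[E=3 G=9314/3121] → run G
t=7: vr[E=3 G=10338/3121] → run E
t=8: vr[E=4 G=10338/3121] → run G
t=9: vr[E=4 G=11362/3121] → run G
t=10: vr[E=4 G=12386/3121] → run G
t=11: vr[E=4 G=13410/3121] → run E
t=12: vr[E=5 G=13410/3121] → run G
t=13: vr[E=5] → run E
t=14: (idle)
t=15: (idle)

context switches = 7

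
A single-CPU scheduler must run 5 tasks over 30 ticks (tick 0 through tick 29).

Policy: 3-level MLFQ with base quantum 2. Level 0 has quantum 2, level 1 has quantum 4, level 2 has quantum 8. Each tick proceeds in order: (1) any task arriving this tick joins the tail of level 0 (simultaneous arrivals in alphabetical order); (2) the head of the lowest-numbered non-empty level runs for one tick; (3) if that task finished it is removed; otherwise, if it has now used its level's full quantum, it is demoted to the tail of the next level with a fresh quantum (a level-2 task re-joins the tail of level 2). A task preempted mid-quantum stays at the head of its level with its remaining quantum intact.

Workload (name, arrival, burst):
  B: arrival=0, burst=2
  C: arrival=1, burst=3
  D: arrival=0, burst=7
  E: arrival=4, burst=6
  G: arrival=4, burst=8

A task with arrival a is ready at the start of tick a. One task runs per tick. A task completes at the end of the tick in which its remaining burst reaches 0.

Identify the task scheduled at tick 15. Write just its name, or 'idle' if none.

running at tick 15 = E

t=0: L0/L1/L2 = BD/-/- → run B
t=1: L0/L1/L2 = BDC/-/- → run B
t=2: L0/L1/L2 = DC/-/- → run D
t=3: L0/L1/L2 = DC/-/- → run D
t=4: L0/L1/L2 = CEG/D/- → run C
t=5: L0/L1/L2 = CEG/D/- → run C
t=6: L0/L1/L2 = EG/DC/- → run E
t=7: L0/L1/L2 = EG/DC/- → run E
t=8: L0/L1/L2 = G/DCE/- → run G
t=9: L0/L1/L2 = G/DCE/- → run G
t=10: L0/L1/L2 = -/DCEG/- → run D
t=11: L0/L1/L2 = -/DCEG/- → run D
t=12: L0/L1/L2 = -/DCEG/- → run D
t=13: L0/L1/L2 = -/DCEG/- → run D
t=14: L0/L1/L2 = -/CEG/D → run C
t=15: L0/L1/L2 = -/EG/D → run E
t=16: L0/L1/L2 = -/EG/D → run E
t=17: L0/L1/L2 = -/EG/D → run E
t=18: L0/L1/L2 = -/EG/D → run E
t=19: L0/L1/L2 = -/G/D → run G
t=20: L0/L1/L2 = -/G/D → run G
t=21: L0/L1/L2 = -/G/D → run G
t=22: L0/L1/L2 = -/G/D → run G
t=23: L0/L1/L2 = -/-/DG → run D
t=24: L0/L1/L2 = -/-/G → run G
t=25: L0/L1/L2 = -/-/G → run G
t=26: (idle)
t=27: (idle)
t=28: (idle)
t=29: (idle)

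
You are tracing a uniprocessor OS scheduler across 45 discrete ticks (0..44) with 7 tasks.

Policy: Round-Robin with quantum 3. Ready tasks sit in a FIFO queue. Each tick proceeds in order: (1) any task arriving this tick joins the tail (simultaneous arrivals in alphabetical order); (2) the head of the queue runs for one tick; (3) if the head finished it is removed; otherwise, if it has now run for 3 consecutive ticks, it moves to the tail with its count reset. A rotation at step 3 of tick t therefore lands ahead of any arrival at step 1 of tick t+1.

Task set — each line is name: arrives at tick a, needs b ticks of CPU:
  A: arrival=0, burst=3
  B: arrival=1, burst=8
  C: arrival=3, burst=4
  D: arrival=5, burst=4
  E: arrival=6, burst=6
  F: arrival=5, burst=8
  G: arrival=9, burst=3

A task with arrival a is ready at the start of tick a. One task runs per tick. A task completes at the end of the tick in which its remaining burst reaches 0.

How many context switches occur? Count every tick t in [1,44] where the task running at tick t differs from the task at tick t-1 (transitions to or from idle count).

context switches = 14

t=0: queue=[A] q_used=0 → run A
t=1: queue=[A,B] q_used=1 → run A
t=2: queue=[A,B] q_used=2 → run A
t=3: queue=[B,C] q_used=0 → run B
t=4: queue=[B,C] q_used=1 → run B
t=5: queue=[B,C,D,F] q_used=2 → run B
t=6: queue=[C,D,F,B,E] q_used=0 → run C
t=7: queue=[C,D,F,B,E] q_used=1 → run C
t=8: queue=[C,D,F,B,E] q_used=2 → run C
t=9: queue=[D,F,B,E,C,G] q_used=0 → run D
t=10: queue=[D,F,B,E,C,G] q_used=1 → run D
t=11: queue=[D,F,B,E,C,G] q_used=2 → run D
t=12: queue=[F,B,E,C,G,D] q_used=0 → run F
t=13: queue=[F,B,E,C,G,D] q_used=1 → run F
t=14: queue=[F,B,E,C,G,D] q_used=2 → run F
t=15: queue=[B,E,C,G,D,F] q_used=0 → run B
t=16: queue=[B,E,C,G,D,F] q_used=1 → run B
t=17: queue=[B,E,C,G,D,F] q_used=2 → run B
t=18: queue=[E,C,G,D,F,B] q_used=0 → run E
t=19: queue=[E,C,G,D,F,B] q_used=1 → run E
t=20: queue=[E,C,G,D,F,B] q_used=2 → run E
t=21: queue=[C,G,D,F,B,E] q_used=0 → run C
t=22: queue=[G,D,F,B,E] q_used=0 → run G
t=23: queue=[G,D,F,B,E] q_used=1 → run G
t=24: queue=[G,D,F,B,E] q_used=2 → run G
t=25: queue=[D,F,B,E] q_used=0 → run D
t=26: queue=[F,B,E] q_used=0 → run F
t=27: queue=[F,B,E] q_used=1 → run F
t=28: queue=[F,B,E] q_used=2 → run F
t=29: queue=[B,E,F] q_used=0 → run B
t=30: queue=[B,E,F] q_used=1 → run B
t=31: queue=[E,F] q_used=0 → run E
t=32: queue=[E,F] q_used=1 → run E
t=33: queue=[E,F] q_used=2 → run E
t=34: queue=[F] q_used=0 → run F
t=35: queue=[F] q_used=1 → run F
t=36: (idle)
t=37: (idle)
t=38: (idle)
t=39: (idle)
t=40: (idle)
t=41: (idle)
t=42: (idle)
t=43: (idle)
t=44: (idle)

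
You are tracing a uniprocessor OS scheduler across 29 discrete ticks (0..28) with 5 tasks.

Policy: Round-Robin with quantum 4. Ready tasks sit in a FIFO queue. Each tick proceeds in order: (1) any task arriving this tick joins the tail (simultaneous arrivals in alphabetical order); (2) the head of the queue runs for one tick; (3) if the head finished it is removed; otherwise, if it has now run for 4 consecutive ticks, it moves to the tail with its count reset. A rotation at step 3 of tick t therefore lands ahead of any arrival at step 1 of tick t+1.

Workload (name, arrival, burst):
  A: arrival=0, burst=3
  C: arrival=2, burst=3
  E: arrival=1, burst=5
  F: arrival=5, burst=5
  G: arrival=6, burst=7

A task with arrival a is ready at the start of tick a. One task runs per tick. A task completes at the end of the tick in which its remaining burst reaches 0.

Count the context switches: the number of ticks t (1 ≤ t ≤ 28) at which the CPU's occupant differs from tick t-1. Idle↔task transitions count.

context switches = 8

t=0: queue=[A] q_used=0 → run A
t=1: queue=[A,E] q_used=1 → run A
t=2: queue=[A,E,C] q_used=2 → run A
t=3: queue=[E,C] q_used=0 → run E
t=4: queue=[E,C] q_used=1 → run E
t=5: queue=[E,C,F] q_used=2 → run E
t=6: queue=[E,C,F,G] q_used=3 → run E
t=7: queue=[C,F,G,E] q_used=0 → run C
t=8: queue=[C,F,G,E] q_used=1 → run C
t=9: queue=[C,F,G,E] q_used=2 → run C
t=10: queue=[F,G,E] q_used=0 → run F
t=11: queue=[F,G,E] q_used=1 → run F
t=12: queue=[F,G,E] q_used=2 → run F
t=13: queue=[F,G,E] q_used=3 → run F
t=14: queue=[G,E,F] q_used=0 → run G
t=15: queue=[G,E,F] q_used=1 → run G
t=16: queue=[G,E,F] q_used=2 → run G
t=17: queue=[G,E,F] q_used=3 → run G
t=18: queue=[E,F,G] q_used=0 → run E
t=19: queue=[F,G] q_used=0 → run F
t=20: queue=[G] q_used=0 → run G
t=21: queue=[G] q_used=1 → run G
t=22: queue=[G] q_used=2 → run G
t=23: (idle)
t=24: (idle)
t=25: (idle)
t=26: (idle)
t=27: (idle)
t=28: (idle)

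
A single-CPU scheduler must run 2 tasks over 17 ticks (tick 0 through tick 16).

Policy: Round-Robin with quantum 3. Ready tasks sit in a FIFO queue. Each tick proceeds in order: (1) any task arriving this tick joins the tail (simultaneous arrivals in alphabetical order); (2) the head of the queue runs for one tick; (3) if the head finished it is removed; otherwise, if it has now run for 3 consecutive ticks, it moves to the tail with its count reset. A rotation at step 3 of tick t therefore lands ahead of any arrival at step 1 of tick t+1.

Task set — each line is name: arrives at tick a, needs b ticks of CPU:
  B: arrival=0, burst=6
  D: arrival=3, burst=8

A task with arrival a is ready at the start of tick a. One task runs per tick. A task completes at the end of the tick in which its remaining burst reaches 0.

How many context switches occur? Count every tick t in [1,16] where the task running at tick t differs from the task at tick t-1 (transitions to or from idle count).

t=0: queue=[B] q_used=0 → run B
t=1: queue=[B] q_used=1 → run B
t=2: queue=[B] q_used=2 → run B
t=3: queue=[B,D] q_used=0 → run B
t=4: queue=[B,D] q_used=1 → run B
t=5: queue=[B,D] q_used=2 → run B
t=6: queue=[D] q_used=0 → run D
t=7: queue=[D] q_used=1 → run D
t=8: queue=[D] q_used=2 → run D
t=9: queue=[D] q_used=0 → run D
t=10: queue=[D] q_used=1 → run D
t=11: queue=[D] q_used=2 → run D
t=12: queue=[D] q_used=0 → run D
t=13: queue=[D] q_used=1 → run D
t=14: (idle)
t=15: (idle)
t=16: (idle)

context switches = 2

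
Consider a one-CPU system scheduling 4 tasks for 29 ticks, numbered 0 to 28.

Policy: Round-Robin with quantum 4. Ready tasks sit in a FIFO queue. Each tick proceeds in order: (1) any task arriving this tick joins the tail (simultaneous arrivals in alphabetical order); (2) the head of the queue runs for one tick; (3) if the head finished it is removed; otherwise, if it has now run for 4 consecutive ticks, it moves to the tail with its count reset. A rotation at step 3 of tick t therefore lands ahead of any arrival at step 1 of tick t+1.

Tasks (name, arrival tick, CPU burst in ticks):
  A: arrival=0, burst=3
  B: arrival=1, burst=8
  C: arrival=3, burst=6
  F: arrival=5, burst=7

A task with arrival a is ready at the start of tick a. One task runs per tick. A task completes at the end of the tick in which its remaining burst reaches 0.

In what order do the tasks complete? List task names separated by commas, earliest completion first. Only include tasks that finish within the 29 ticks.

t=0: queue=[A] q_used=0 → run A
t=1: queue=[A,B] q_used=1 → run A
t=2: queue=[A,B] q_used=2 → run A
t=3: queue=[B,C] q_used=0 → run B
t=4: queue=[B,C] q_used=1 → run B
t=5: queue=[B,C,F] q_used=2 → run B
t=6: queue=[B,C,F] q_used=3 → run B
t=7: queue=[C,F,B] q_used=0 → run C
t=8: queue=[C,F,B] q_used=1 → run C
t=9: queue=[C,F,B] q_used=2 → run C
t=10: queue=[C,F,B] q_used=3 → run C
t=11: queue=[F,B,C] q_used=0 → run F
t=12: queue=[F,B,C] q_used=1 → run F
t=13: queue=[F,B,C] q_used=2 → run F
t=14: queue=[F,B,C] q_used=3 → run F
t=15: queue=[B,C,F] q_used=0 → run B
t=16: queue=[B,C,F] q_used=1 → run B
t=17: queue=[B,C,F] q_used=2 → run B
t=18: queue=[B,C,F] q_used=3 → run B
t=19: queue=[C,F] q_used=0 → run C
t=20: queue=[C,F] q_used=1 → run C
t=21: queue=[F] q_used=0 → run F
t=22: queue=[F] q_used=1 → run F
t=23: queue=[F] q_used=2 → run F
t=24: (idle)
t=25: (idle)
t=26: (idle)
t=27: (idle)
t=28: (idle)

completion order = A, B, C, F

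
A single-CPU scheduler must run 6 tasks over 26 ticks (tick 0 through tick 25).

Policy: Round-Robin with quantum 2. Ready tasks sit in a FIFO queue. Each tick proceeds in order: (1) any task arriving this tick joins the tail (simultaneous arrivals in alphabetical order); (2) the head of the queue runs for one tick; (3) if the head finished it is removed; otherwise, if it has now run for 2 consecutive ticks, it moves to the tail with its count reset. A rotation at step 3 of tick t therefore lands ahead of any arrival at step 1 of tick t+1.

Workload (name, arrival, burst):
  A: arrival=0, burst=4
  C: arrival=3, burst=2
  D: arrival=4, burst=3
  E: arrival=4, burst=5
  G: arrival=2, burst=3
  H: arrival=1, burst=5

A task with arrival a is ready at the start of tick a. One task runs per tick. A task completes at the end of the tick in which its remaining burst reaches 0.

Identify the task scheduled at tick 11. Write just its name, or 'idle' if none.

t=0: queue=[A] q_used=0 → run A
t=1: queue=[A,H] q_used=1 → run A
t=2: queue=[H,A,G] q_used=0 → run H
t=3: queue=[H,A,G,C] q_used=1 → run H
t=4: queue=[A,G,C,H,D,E] q_used=0 → run A
t=5: queue=[A,G,C,H,D,E] q_used=1 → run A
t=6: queue=[G,C,H,D,E] q_used=0 → run G
t=7: queue=[G,C,H,D,E] q_used=1 → run G
t=8: queue=[C,H,D,E,G] q_used=0 → run C
t=9: queue=[C,H,D,E,G] q_used=1 → run C
t=10: queue=[H,D,E,G] q_used=0 → run H
t=11: queue=[H,D,E,G] q_used=1 → run H
t=12: queue=[D,E,G,H] q_used=0 → run D
t=13: queue=[D,E,G,H] q_used=1 → run D
t=14: queue=[E,G,H,D] q_used=0 → run E
t=15: queue=[E,G,H,D] q_used=1 → run E
t=16: queue=[G,H,D,E] q_used=0 → run G
t=17: queue=[H,D,E] q_used=0 → run H
t=18: queue=[D,E] q_used=0 → run D
t=19: queue=[E] q_used=0 → run E
t=20: queue=[E] q_used=1 → run E
t=21: queue=[E] q_used=0 → run E
t=22: (idle)
t=23: (idle)
t=24: (idle)
t=25: (idle)

running at tick 11 = H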